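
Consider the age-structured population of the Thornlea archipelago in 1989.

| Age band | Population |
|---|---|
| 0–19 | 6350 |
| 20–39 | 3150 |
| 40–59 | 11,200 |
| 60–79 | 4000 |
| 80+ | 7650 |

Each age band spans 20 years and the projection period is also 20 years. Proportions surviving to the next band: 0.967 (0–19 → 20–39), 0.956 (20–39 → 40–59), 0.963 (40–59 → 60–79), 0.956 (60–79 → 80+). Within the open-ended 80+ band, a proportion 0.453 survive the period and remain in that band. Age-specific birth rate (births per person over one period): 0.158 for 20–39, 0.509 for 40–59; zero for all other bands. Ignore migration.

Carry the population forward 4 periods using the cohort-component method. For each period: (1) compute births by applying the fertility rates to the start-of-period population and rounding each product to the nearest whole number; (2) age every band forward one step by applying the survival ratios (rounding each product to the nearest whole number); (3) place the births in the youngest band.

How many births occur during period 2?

Numbering the bands 1..5 from youngest to oldest:
— Period 1 —
Births: 3150 × 0.158 = 498, 11200 × 0.509 = 5701 — total 6199
Band 2: 6350 × 0.967 = 6140
Band 3: 3150 × 0.956 = 3011
Band 4: 11200 × 0.963 = 10786
Band 5: 4000 × 0.956 + 7650 × 0.453 = 3824 + 3465 = 7289
Giving 6199 / 6140 / 3011 / 10786 / 7289.
— Period 2 —
Births: 6140 × 0.158 = 970, 3011 × 0.509 = 1533 — total 2503
Band 2: 6199 × 0.967 = 5994
Band 3: 6140 × 0.956 = 5870
Band 4: 3011 × 0.963 = 2900
Band 5: 10786 × 0.956 + 7289 × 0.453 = 10311 + 3302 = 13613
Giving 2503 / 5994 / 5870 / 2900 / 13613.

2503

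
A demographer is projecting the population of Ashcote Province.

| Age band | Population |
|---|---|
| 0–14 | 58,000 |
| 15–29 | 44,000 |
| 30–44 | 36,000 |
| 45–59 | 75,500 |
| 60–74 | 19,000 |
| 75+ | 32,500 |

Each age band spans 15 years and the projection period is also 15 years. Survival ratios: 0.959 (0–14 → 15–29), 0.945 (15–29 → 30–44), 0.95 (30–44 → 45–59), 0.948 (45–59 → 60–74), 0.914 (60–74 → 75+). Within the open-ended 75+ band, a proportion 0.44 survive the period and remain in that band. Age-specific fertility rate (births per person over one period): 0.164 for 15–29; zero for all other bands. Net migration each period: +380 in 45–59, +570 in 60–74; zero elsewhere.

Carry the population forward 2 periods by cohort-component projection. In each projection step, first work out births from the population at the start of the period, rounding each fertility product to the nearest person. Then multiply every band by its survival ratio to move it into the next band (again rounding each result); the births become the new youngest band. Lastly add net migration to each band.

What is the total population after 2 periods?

221711

Period 1:
Births: 44000 × 0.164 = 7216
15–29: 58000 × 0.959 = 55622
30–44: 44000 × 0.945 = 41580
45–59: 36000 × 0.95 = 34200
60–74: 75500 × 0.948 = 71574
75+: 19000 × 0.914 + 32500 × 0.44 = 17366 + 14300 = 31666
Net migration: 45–59 + 380 → 34580; 60–74 + 570 → 72144
Giving 7216 / 55622 / 41580 / 34580 / 72144 / 31666.
Period 2:
Births: 55622 × 0.164 = 9122
15–29: 7216 × 0.959 = 6920
30–44: 55622 × 0.945 = 52563
45–59: 41580 × 0.95 = 39501
60–74: 34580 × 0.948 = 32782
75+: 72144 × 0.914 + 31666 × 0.44 = 65940 + 13933 = 79873
Net migration: 45–59 + 380 → 39881; 60–74 + 570 → 33352
Giving 9122 / 6920 / 52563 / 39881 / 33352 / 79873.
Total after period 2: 9122 + 6920 + 52563 + 39881 + 33352 + 79873 = 221711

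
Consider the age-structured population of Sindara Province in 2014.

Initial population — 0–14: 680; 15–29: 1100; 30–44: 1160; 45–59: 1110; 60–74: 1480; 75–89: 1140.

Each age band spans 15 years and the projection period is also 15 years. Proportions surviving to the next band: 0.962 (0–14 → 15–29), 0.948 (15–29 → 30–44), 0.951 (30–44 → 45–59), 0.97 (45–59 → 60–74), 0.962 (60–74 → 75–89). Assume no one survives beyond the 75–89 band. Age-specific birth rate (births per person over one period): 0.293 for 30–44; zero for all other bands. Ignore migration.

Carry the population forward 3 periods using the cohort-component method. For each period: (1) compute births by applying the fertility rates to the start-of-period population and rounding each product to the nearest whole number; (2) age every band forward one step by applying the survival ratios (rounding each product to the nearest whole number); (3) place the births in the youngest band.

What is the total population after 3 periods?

3367

(Groups numbered youngest = 1 to oldest = 6.)
[period 1]
Births: 1160 × 0.293 = 340
Group 2: 680 × 0.962 = 654
Group 3: 1100 × 0.948 = 1043
Group 4: 1160 × 0.951 = 1103
Group 5: 1110 × 0.97 = 1077
Group 6: 1480 × 0.962 = 1424
Population now: 0–14=340, 15–29=654, 30–44=1043, 45–59=1103, 60–74=1077, 75–89=1424
[period 2]
Births: 1043 × 0.293 = 306
Group 2: 340 × 0.962 = 327
Group 3: 654 × 0.948 = 620
Group 4: 1043 × 0.951 = 992
Group 5: 1103 × 0.97 = 1070
Group 6: 1077 × 0.962 = 1036
Population now: 0–14=306, 15–29=327, 30–44=620, 45–59=992, 60–74=1070, 75–89=1036
[period 3]
Births: 620 × 0.293 = 182
Group 2: 306 × 0.962 = 294
Group 3: 327 × 0.948 = 310
Group 4: 620 × 0.951 = 590
Group 5: 992 × 0.97 = 962
Group 6: 1070 × 0.962 = 1029
Population now: 0–14=182, 15–29=294, 30–44=310, 45–59=590, 60–74=962, 75–89=1029
Total after period 3: 182 + 294 + 310 + 590 + 962 + 1029 = 3367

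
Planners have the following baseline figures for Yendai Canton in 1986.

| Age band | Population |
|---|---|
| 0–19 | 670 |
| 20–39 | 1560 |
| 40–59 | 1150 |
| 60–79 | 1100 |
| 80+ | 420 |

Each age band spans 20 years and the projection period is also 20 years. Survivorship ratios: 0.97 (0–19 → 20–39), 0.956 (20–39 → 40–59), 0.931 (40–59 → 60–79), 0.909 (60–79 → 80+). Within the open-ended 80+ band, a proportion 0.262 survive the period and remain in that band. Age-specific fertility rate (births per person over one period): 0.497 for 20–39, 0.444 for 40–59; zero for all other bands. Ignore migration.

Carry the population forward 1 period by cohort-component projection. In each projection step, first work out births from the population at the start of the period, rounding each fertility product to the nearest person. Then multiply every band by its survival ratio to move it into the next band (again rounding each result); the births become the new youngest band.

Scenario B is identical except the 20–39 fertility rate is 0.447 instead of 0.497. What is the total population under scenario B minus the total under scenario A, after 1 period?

-78

— Period 1 —
Births: 1560 * 0.497 = 775 ; 1150 * 0.444 = 511 ⇒ total 1286
20–39: 670 * 0.97 = 650
40–59: 1560 * 0.956 = 1491
60–79: 1150 * 0.931 = 1071
80+: 1100 * 0.909 + 420 * 0.262 = 1000 + 110 = 1110
Giving 1286 / 650 / 1491 / 1071 / 1110.
Scenario A total after 1 period: 5608
Scenario B projection —
— Period 1 —
Births: 1560 * 0.447 = 697 ; 1150 * 0.444 = 511 ⇒ total 1208
20–39: 670 * 0.97 = 650
40–59: 1560 * 0.956 = 1491
60–79: 1150 * 0.931 = 1071
80+: 1100 * 0.909 + 420 * 0.262 = 1000 + 110 = 1110
Giving 1208 / 650 / 1491 / 1071 / 1110.
Scenario B total after 1 period: 5530
Difference B − A = 5530 − 5608 = -78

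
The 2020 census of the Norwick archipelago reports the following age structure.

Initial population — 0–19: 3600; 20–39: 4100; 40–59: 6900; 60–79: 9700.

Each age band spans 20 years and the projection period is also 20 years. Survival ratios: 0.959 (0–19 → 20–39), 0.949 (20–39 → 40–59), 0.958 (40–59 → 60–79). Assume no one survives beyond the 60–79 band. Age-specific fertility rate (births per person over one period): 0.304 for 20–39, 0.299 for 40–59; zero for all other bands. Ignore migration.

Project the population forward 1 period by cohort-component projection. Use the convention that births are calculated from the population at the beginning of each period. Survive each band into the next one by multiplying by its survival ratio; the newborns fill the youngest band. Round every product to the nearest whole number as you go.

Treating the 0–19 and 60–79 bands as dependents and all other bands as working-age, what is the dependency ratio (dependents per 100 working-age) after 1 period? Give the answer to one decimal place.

After projecting period 1:
Births: 4100 * 0.304 = 1246 ; 6900 * 0.299 = 2063 — total 3309
20–39: 3600 * 0.959 = 3452
40–59: 4100 * 0.949 = 3891
60–79: 6900 * 0.958 = 6610
End of period: [3309, 3452, 3891, 6610]
Dependents (band 0–19 + band 60–79) = 3309 + 6610 = 9919; working-age = 7343; ratio = 9919/7343 × 100 = 135.1

135.1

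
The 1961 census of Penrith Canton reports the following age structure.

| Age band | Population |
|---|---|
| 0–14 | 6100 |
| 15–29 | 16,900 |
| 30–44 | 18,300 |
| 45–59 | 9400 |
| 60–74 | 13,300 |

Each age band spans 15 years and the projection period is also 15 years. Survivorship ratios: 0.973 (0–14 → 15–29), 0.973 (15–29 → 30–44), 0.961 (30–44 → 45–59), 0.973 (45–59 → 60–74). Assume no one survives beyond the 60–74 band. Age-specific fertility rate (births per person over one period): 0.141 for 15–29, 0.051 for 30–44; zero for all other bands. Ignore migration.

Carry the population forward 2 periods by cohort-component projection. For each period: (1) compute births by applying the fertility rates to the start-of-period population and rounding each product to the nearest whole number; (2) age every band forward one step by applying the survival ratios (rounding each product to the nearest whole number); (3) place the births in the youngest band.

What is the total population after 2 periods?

Call the groups 1 to 5, youngest first.
Period 1:
Births: 16900 × 0.141 = 2383  |  18300 × 0.051 = 933 ⇒ total 3316
Group 2: 6100 × 0.973 = 5935
Group 3: 16900 × 0.973 = 16444
Group 4: 18300 × 0.961 = 17586
Group 5: 9400 × 0.973 = 9146
→ [3316, 5935, 16444, 17586, 9146]
Period 2:
Births: 5935 × 0.141 = 837  |  16444 × 0.051 = 839 ⇒ total 1676
Group 2: 3316 × 0.973 = 3226
Group 3: 5935 × 0.973 = 5775
Group 4: 16444 × 0.961 = 15803
Group 5: 17586 × 0.973 = 17111
→ [1676, 3226, 5775, 15803, 17111]
Total after period 2: 1676 + 3226 + 5775 + 15803 + 17111 = 43591

43591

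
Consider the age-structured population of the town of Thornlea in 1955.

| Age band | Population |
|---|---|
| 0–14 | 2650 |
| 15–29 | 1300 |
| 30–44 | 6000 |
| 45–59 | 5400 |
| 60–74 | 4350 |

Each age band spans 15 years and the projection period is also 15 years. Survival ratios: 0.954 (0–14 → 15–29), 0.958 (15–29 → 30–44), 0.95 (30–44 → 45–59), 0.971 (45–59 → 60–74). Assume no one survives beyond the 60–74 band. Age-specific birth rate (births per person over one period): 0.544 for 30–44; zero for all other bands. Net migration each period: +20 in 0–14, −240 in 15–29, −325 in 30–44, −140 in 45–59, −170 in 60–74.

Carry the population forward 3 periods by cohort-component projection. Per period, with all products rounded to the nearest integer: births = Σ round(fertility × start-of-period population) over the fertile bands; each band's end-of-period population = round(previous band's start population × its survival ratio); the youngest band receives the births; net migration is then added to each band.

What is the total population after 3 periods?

5915

(Groups numbered youngest = 1 to oldest = 5.)
Period 1:
Births: 6000 × 0.544 = 3264
Group 2: 2650 × 0.954 = 2528
Group 3: 1300 × 0.958 = 1245
Group 4: 6000 × 0.95 = 5700
Group 5: 5400 × 0.971 = 5243
Net migration: Group 1 + 20 → 3284; Group 2 − 240 → 2288; Group 3 − 325 → 920; Group 4 − 140 → 5560; Group 5 − 170 → 5073
Giving 3284 / 2288 / 920 / 5560 / 5073.
Period 2:
Births: 920 × 0.544 = 500
Group 2: 3284 × 0.954 = 3133
Group 3: 2288 × 0.958 = 2192
Group 4: 920 × 0.95 = 874
Group 5: 5560 × 0.971 = 5399
Net migration: Group 1 + 20 → 520; Group 2 − 240 → 2893; Group 3 − 325 → 1867; Group 4 − 140 → 734; Group 5 − 170 → 5229
Giving 520 / 2893 / 1867 / 734 / 5229.
Period 3:
Births: 1867 × 0.544 = 1016
Group 2: 520 × 0.954 = 496
Group 3: 2893 × 0.958 = 2771
Group 4: 1867 × 0.95 = 1774
Group 5: 734 × 0.971 = 713
Net migration: Group 1 + 20 → 1036; Group 2 − 240 → 256; Group 3 − 325 → 2446; Group 4 − 140 → 1634; Group 5 − 170 → 543
Giving 1036 / 256 / 2446 / 1634 / 543.
Total after period 3: 1036 + 256 + 2446 + 1634 + 543 = 5915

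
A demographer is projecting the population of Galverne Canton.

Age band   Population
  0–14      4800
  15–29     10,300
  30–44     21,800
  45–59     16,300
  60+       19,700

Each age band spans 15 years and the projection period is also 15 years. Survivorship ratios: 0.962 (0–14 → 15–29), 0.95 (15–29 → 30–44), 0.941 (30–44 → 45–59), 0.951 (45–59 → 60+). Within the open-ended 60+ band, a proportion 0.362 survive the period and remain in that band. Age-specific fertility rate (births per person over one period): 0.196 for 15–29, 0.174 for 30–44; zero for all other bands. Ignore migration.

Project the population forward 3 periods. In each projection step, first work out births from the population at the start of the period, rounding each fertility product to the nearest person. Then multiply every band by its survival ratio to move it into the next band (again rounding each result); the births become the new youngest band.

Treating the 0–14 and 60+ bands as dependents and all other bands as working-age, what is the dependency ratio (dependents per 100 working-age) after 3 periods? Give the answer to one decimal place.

172.8

After projecting period 1:
Births: 10300 * 0.196 = 2019  |  21800 * 0.174 = 3793 — total 5812
15–29: 4800 * 0.962 = 4618
30–44: 10300 * 0.95 = 9785
45–59: 21800 * 0.941 = 20514
60+: 16300 * 0.951 + 19700 * 0.362 = 15501 + 7131 = 22632
Giving 5812 / 4618 / 9785 / 20514 / 22632.
After projecting period 2:
Births: 4618 * 0.196 = 905  |  9785 * 0.174 = 1703 — total 2608
15–29: 5812 * 0.962 = 5591
30–44: 4618 * 0.95 = 4387
45–59: 9785 * 0.941 = 9208
60+: 20514 * 0.951 + 22632 * 0.362 = 19509 + 8193 = 27702
Giving 2608 / 5591 / 4387 / 9208 / 27702.
After projecting period 3:
Births: 5591 * 0.196 = 1096  |  4387 * 0.174 = 763 — total 1859
15–29: 2608 * 0.962 = 2509
30–44: 5591 * 0.95 = 5311
45–59: 4387 * 0.941 = 4128
60+: 9208 * 0.951 + 27702 * 0.362 = 8757 + 10028 = 18785
Giving 1859 / 2509 / 5311 / 4128 / 18785.
Dependents (band 0–14 + band 60+) = 1859 + 18785 = 20644; working-age = 11948; ratio = 20644/11948 × 100 = 172.8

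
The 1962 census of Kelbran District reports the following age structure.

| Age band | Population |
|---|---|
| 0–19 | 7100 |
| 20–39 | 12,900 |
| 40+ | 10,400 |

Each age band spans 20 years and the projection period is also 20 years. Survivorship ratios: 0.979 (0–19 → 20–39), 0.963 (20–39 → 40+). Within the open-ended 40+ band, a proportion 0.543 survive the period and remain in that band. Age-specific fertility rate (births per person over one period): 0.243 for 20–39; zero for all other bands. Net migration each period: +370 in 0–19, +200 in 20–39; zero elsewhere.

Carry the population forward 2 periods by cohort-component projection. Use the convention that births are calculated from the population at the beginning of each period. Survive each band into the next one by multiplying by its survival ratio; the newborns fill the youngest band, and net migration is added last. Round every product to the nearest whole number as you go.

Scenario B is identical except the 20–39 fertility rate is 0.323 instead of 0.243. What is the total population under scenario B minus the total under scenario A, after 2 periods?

— Period 1 —
Births: 12900 × 0.243 = 3135
20–39: 7100 × 0.979 = 6951
40+: 12900 × 0.963 + 10400 × 0.543 = 12423 + 5647 = 18070
Net migration: 0–19 + 370 → 3505; 20–39 + 200 → 7151
Giving 3505 / 7151 / 18070.
— Period 2 —
Births: 7151 × 0.243 = 1738
20–39: 3505 × 0.979 = 3431
40+: 7151 × 0.963 + 18070 × 0.543 = 6886 + 9812 = 16698
Net migration: 0–19 + 370 → 2108; 20–39 + 200 → 3631
Giving 2108 / 3631 / 16698.
Scenario A total after 2 periods: 22437
Scenario B projection —
— Period 1 —
Births: 12900 × 0.323 = 4167
20–39: 7100 × 0.979 = 6951
40+: 12900 × 0.963 + 10400 × 0.543 = 12423 + 5647 = 18070
Net migration: 0–19 + 370 → 4537; 20–39 + 200 → 7151
Giving 4537 / 7151 / 18070.
— Period 2 —
Births: 7151 × 0.323 = 2310
20–39: 4537 × 0.979 = 4442
40+: 7151 × 0.963 + 18070 × 0.543 = 6886 + 9812 = 16698
Net migration: 0–19 + 370 → 2680; 20–39 + 200 → 4642
Giving 2680 / 4642 / 16698.
Scenario B total after 2 periods: 24020
Difference B − A = 24020 − 22437 = 1583

1583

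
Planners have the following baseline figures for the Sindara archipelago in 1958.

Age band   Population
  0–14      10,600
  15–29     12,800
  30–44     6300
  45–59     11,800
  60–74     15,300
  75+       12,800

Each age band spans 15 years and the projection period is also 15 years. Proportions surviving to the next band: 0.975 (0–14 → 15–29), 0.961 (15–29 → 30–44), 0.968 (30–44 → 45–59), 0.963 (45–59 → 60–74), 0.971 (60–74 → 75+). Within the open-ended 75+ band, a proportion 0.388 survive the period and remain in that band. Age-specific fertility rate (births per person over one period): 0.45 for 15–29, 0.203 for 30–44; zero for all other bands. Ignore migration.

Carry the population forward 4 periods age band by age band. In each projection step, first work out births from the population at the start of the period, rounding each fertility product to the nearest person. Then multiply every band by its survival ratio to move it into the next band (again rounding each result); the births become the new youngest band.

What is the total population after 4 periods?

Let group 1 be 0–14 through group 6 = 75+.
After projecting period 1:
Births: 12800 * 0.45 = 5760, 6300 * 0.203 = 1279 ⇒ total 7039
Group 2: 10600 * 0.975 = 10335
Group 3: 12800 * 0.961 = 12301
Group 4: 6300 * 0.968 = 6098
Group 5: 11800 * 0.963 = 11363
Group 6: 15300 * 0.971 + 12800 * 0.388 = 14856 + 4966 = 19822
Giving 7039 / 10335 / 12301 / 6098 / 11363 / 19822.
After projecting period 2:
Births: 10335 * 0.45 = 4651, 12301 * 0.203 = 2497 ⇒ total 7148
Group 2: 7039 * 0.975 = 6863
Group 3: 10335 * 0.961 = 9932
Group 4: 12301 * 0.968 = 11907
Group 5: 6098 * 0.963 = 5872
Group 6: 11363 * 0.971 + 19822 * 0.388 = 11033 + 7691 = 18724
Giving 7148 / 6863 / 9932 / 11907 / 5872 / 18724.
After projecting period 3:
Births: 6863 * 0.45 = 3088, 9932 * 0.203 = 2016 ⇒ total 5104
Group 2: 7148 * 0.975 = 6969
Group 3: 6863 * 0.961 = 6595
Group 4: 9932 * 0.968 = 9614
Group 5: 11907 * 0.963 = 11466
Group 6: 5872 * 0.971 + 18724 * 0.388 = 5702 + 7265 = 12967
Giving 5104 / 6969 / 6595 / 9614 / 11466 / 12967.
After projecting period 4:
Births: 6969 * 0.45 = 3136, 6595 * 0.203 = 1339 ⇒ total 4475
Group 2: 5104 * 0.975 = 4976
Group 3: 6969 * 0.961 = 6697
Group 4: 6595 * 0.968 = 6384
Group 5: 9614 * 0.963 = 9258
Group 6: 11466 * 0.971 + 12967 * 0.388 = 11133 + 5031 = 16164
Giving 4475 / 4976 / 6697 / 6384 / 9258 / 16164.
Total after period 4: 4475 + 4976 + 6697 + 6384 + 9258 + 16164 = 47954

47954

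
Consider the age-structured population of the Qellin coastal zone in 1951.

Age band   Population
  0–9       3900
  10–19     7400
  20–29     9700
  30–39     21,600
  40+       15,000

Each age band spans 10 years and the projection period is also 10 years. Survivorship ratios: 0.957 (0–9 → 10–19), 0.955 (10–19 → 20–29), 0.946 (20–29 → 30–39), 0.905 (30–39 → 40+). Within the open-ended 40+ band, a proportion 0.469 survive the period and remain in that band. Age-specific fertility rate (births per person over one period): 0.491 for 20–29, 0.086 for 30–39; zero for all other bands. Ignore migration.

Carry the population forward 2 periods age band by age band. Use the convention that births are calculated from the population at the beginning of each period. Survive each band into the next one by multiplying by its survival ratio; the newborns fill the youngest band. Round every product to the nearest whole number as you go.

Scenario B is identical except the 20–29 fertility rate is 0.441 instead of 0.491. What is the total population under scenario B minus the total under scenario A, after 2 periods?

— Period 1 —
Births: 9700 * 0.491 = 4763  |  21600 * 0.086 = 1858 ⇒ total 6621
10–19: 3900 * 0.957 = 3732
20–29: 7400 * 0.955 = 7067
30–39: 9700 * 0.946 = 9176
40+: 21600 * 0.905 + 15000 * 0.469 = 19548 + 7035 = 26583
→ [6621, 3732, 7067, 9176, 26583]
— Period 2 —
Births: 7067 * 0.491 = 3470  |  9176 * 0.086 = 789 ⇒ total 4259
10–19: 6621 * 0.957 = 6336
20–29: 3732 * 0.955 = 3564
30–39: 7067 * 0.946 = 6685
40+: 9176 * 0.905 + 26583 * 0.469 = 8304 + 12467 = 20771
→ [4259, 6336, 3564, 6685, 20771]
Scenario A total after 2 periods: 41615
Scenario B projection —
— Period 1 —
Births: 9700 * 0.441 = 4278  |  21600 * 0.086 = 1858 ⇒ total 6136
10–19: 3900 * 0.957 = 3732
20–29: 7400 * 0.955 = 7067
30–39: 9700 * 0.946 = 9176
40+: 21600 * 0.905 + 15000 * 0.469 = 19548 + 7035 = 26583
→ [6136, 3732, 7067, 9176, 26583]
— Period 2 —
Births: 7067 * 0.441 = 3117  |  9176 * 0.086 = 789 ⇒ total 3906
10–19: 6136 * 0.957 = 5872
20–29: 3732 * 0.955 = 3564
30–39: 7067 * 0.946 = 6685
40+: 9176 * 0.905 + 26583 * 0.469 = 8304 + 12467 = 20771
→ [3906, 5872, 3564, 6685, 20771]
Scenario B total after 2 periods: 40798
Difference B − A = 40798 − 41615 = -817

-817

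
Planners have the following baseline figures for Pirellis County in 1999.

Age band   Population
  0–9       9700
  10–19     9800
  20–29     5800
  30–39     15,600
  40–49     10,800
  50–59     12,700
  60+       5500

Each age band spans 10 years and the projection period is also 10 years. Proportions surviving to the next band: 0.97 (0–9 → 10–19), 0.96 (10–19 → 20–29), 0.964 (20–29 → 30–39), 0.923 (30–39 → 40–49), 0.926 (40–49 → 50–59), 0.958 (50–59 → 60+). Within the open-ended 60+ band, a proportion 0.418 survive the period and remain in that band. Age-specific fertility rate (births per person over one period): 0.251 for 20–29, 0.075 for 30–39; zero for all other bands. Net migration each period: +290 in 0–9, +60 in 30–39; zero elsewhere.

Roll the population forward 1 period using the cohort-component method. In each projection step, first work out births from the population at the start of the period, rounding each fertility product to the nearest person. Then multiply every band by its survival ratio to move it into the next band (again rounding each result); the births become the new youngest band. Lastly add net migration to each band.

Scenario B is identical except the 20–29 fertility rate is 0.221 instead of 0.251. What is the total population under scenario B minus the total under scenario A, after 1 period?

After projecting period 1:
Births: 5800 × 0.251 = 1456  |  15600 × 0.075 = 1170 → 2626
10–19: 9700 × 0.97 = 9409
20–29: 9800 × 0.96 = 9408
30–39: 5800 × 0.964 = 5591
40–49: 15600 × 0.923 = 14399
50–59: 10800 × 0.926 = 10001
60+: 12700 × 0.958 + 5500 × 0.418 = 12167 + 2299 = 14466
Net migration: 0–9 + 290 → 2916; 30–39 + 60 → 5651
Population now: 0–9=2916, 10–19=9409, 20–29=9408, 30–39=5651, 40–49=14399, 50–59=10001, 60+=14466
Scenario A total after 1 period: 66250
Scenario B projection —
After projecting period 1:
Births: 5800 × 0.221 = 1282  |  15600 × 0.075 = 1170 → 2452
10–19: 9700 × 0.97 = 9409
20–29: 9800 × 0.96 = 9408
30–39: 5800 × 0.964 = 5591
40–49: 15600 × 0.923 = 14399
50–59: 10800 × 0.926 = 10001
60+: 12700 × 0.958 + 5500 × 0.418 = 12167 + 2299 = 14466
Net migration: 0–9 + 290 → 2742; 30–39 + 60 → 5651
Population now: 0–9=2742, 10–19=9409, 20–29=9408, 30–39=5651, 40–49=14399, 50–59=10001, 60+=14466
Scenario B total after 1 period: 66076
Difference B − A = 66076 − 66250 = -174

-174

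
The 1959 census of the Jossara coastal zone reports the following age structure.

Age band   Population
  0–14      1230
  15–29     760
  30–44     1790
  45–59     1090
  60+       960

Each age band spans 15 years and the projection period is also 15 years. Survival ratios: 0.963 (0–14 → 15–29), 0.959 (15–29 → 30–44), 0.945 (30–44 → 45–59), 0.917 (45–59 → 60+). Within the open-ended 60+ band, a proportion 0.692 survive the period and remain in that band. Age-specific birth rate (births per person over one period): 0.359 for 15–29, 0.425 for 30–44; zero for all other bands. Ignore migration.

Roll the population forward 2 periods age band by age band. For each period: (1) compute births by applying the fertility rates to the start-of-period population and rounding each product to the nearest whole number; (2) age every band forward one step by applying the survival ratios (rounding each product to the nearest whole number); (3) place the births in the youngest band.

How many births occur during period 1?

— Period 1 —
Births: 760 × 0.359 = 273 ; 1790 × 0.425 = 761 → total 1034
15–29: 1230 × 0.963 = 1184
30–44: 760 × 0.959 = 729
45–59: 1790 × 0.945 = 1692
60+: 1090 × 0.917 + 960 × 0.692 = 1000 + 664 = 1664
Giving 1034 / 1184 / 729 / 1692 / 1664.

1034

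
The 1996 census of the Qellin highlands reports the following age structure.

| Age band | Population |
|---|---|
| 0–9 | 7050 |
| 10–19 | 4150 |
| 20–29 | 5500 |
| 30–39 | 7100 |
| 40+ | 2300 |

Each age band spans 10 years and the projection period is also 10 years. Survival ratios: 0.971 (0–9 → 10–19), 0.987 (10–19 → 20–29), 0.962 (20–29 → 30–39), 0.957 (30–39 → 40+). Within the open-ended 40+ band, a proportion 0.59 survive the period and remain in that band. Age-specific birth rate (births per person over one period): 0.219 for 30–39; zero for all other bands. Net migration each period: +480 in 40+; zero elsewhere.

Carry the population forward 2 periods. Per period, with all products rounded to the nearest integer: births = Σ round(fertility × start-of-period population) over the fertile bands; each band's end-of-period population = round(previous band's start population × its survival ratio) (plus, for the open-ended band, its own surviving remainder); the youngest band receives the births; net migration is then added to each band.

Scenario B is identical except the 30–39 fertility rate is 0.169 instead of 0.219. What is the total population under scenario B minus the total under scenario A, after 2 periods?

-610

After projecting period 1:
Births: 7100 * 0.219 = 1555
10–19: 7050 * 0.971 = 6846
20–29: 4150 * 0.987 = 4096
30–39: 5500 * 0.962 = 5291
40+: 7100 * 0.957 + 2300 * 0.59 = 6795 + 1357 = 8152
Net migration: 40+ + 480 → 8632
→ [1555, 6846, 4096, 5291, 8632]
After projecting period 2:
Births: 5291 * 0.219 = 1159
10–19: 1555 * 0.971 = 1510
20–29: 6846 * 0.987 = 6757
30–39: 4096 * 0.962 = 3940
40+: 5291 * 0.957 + 8632 * 0.59 = 5063 + 5093 = 10156
Net migration: 40+ + 480 → 10636
→ [1159, 1510, 6757, 3940, 10636]
Scenario A total after 2 periods: 24002
Scenario B projection —
After projecting period 1:
Births: 7100 * 0.169 = 1200
10–19: 7050 * 0.971 = 6846
20–29: 4150 * 0.987 = 4096
30–39: 5500 * 0.962 = 5291
40+: 7100 * 0.957 + 2300 * 0.59 = 6795 + 1357 = 8152
Net migration: 40+ + 480 → 8632
→ [1200, 6846, 4096, 5291, 8632]
After projecting period 2:
Births: 5291 * 0.169 = 894
10–19: 1200 * 0.971 = 1165
20–29: 6846 * 0.987 = 6757
30–39: 4096 * 0.962 = 3940
40+: 5291 * 0.957 + 8632 * 0.59 = 5063 + 5093 = 10156
Net migration: 40+ + 480 → 10636
→ [894, 1165, 6757, 3940, 10636]
Scenario B total after 2 periods: 23392
Difference B − A = 23392 − 24002 = -610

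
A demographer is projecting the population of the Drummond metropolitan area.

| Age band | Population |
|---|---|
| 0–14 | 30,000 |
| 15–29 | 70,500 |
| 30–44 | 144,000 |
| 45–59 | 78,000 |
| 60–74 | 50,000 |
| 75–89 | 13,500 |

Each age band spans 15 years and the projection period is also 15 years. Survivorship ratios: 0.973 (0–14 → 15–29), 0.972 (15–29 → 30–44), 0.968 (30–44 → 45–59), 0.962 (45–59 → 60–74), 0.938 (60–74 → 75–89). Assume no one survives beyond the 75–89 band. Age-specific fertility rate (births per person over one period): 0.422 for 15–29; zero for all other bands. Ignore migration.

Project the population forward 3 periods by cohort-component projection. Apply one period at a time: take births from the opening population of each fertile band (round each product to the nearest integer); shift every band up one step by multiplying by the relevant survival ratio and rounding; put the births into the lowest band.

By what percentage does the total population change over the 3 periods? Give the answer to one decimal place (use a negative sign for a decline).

-30.2

(Groups numbered youngest = 1 to oldest = 6.)
Period 1.
Births: 70500 * 0.422 = 29751
Group 2: 30000 * 0.973 = 29190
Group 3: 70500 * 0.972 = 68526
Group 4: 144000 * 0.968 = 139392
Group 5: 78000 * 0.962 = 75036
Group 6: 50000 * 0.938 = 46900
Population now: 0–14=29751, 15–29=29190, 30–44=68526, 45–59=139392, 60–74=75036, 75–89=46900
Period 2.
Births: 29190 * 0.422 = 12318
Group 2: 29751 * 0.973 = 28948
Group 3: 29190 * 0.972 = 28373
Group 4: 68526 * 0.968 = 66333
Group 5: 139392 * 0.962 = 134095
Group 6: 75036 * 0.938 = 70384
Population now: 0–14=12318, 15–29=28948, 30–44=28373, 45–59=66333, 60–74=134095, 75–89=70384
Period 3.
Births: 28948 * 0.422 = 12216
Group 2: 12318 * 0.973 = 11985
Group 3: 28948 * 0.972 = 28137
Group 4: 28373 * 0.968 = 27465
Group 5: 66333 * 0.962 = 63812
Group 6: 134095 * 0.938 = 125781
Population now: 0–14=12216, 15–29=11985, 30–44=28137, 45–59=27465, 60–74=63812, 75–89=125781
Total: 386000 → 269396; change = -116604; percentage change = -30.2%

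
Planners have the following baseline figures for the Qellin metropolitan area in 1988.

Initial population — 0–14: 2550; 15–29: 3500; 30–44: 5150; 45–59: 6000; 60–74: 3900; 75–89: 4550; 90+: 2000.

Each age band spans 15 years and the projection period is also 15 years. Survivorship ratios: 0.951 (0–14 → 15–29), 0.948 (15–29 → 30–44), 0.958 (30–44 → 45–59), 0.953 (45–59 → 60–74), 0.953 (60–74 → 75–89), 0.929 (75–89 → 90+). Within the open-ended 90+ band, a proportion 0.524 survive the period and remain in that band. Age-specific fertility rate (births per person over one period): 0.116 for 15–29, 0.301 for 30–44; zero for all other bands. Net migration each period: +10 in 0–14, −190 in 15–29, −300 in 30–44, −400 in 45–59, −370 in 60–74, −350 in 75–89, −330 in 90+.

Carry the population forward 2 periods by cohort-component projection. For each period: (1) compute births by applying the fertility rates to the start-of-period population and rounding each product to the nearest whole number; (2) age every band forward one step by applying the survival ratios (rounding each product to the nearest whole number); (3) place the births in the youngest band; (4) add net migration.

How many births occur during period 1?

— Period 1 —
Births: 3500 × 0.116 = 406  |  5150 × 0.301 = 1550 → 1956
15–29: 2550 × 0.951 = 2425
30–44: 3500 × 0.948 = 3318
45–59: 5150 × 0.958 = 4934
60–74: 6000 × 0.953 = 5718
75–89: 3900 × 0.953 = 3717
90+: 4550 × 0.929 + 2000 × 0.524 = 4227 + 1048 = 5275
Net migration: 0–14 + 10 → 1966; 15–29 − 190 → 2235; 30–44 − 300 → 3018; 45–59 − 400 → 4534; 60–74 − 370 → 5348; 75–89 − 350 → 3367; 90+ − 330 → 4945
Population now: 0–14=1966, 15–29=2235, 30–44=3018, 45–59=4534, 60–74=5348, 75–89=3367, 90+=4945

1956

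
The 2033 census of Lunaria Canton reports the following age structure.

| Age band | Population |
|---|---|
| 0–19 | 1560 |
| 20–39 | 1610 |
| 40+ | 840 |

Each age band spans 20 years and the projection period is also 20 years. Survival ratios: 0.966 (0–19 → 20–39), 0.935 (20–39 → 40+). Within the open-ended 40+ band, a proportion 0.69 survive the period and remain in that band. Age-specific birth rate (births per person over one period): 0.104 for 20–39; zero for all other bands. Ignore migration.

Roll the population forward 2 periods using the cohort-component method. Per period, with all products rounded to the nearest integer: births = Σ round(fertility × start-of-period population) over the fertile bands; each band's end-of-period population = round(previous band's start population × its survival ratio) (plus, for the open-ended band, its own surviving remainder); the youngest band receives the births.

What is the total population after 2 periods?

After projecting period 1:
Births: 1610 * 0.104 = 167
20–39: 1560 * 0.966 = 1507
40+: 1610 * 0.935 + 840 * 0.69 = 1505 + 580 = 2085
Population now: 0–19=167, 20–39=1507, 40+=2085
After projecting period 2:
Births: 1507 * 0.104 = 157
20–39: 167 * 0.966 = 161
40+: 1507 * 0.935 + 2085 * 0.69 = 1409 + 1439 = 2848
Population now: 0–19=157, 20–39=161, 40+=2848
Total after period 2: 157 + 161 + 2848 = 3166

3166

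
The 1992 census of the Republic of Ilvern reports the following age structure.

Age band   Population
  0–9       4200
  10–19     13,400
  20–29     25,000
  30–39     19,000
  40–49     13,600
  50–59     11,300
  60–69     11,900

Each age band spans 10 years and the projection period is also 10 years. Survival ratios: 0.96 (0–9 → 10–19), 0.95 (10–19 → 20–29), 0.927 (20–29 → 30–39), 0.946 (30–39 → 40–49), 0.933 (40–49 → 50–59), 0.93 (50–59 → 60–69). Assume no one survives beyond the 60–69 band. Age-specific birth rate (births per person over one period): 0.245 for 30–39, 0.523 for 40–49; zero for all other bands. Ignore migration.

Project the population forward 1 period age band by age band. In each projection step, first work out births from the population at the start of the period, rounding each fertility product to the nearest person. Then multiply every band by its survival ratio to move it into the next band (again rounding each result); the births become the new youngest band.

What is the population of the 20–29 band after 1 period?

Call the bands 1 to 7, youngest first.
After projecting period 1:
Births: 19000 * 0.245 = 4655  |  13600 * 0.523 = 7113 ⇒ total 11768
Band 2: 4200 * 0.96 = 4032
Band 3: 13400 * 0.95 = 12730
Band 4: 25000 * 0.927 = 23175
Band 5: 19000 * 0.946 = 17974
Band 6: 13600 * 0.933 = 12689
Band 7: 11300 * 0.93 = 10509
Giving 11768 / 4032 / 12730 / 23175 / 17974 / 12689 / 10509.

12730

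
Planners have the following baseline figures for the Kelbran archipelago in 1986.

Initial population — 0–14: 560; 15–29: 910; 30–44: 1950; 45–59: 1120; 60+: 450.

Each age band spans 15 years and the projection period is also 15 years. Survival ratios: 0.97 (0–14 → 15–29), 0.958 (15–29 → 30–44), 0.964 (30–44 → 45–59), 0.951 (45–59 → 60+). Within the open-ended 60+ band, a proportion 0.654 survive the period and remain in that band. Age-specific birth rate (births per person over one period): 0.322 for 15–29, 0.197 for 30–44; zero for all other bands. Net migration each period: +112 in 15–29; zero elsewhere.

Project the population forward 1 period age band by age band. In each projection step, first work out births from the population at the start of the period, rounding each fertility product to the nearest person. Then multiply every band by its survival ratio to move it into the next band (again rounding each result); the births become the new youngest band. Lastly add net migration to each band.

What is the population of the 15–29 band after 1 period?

655

Numbering the bands 1..5 from youngest to oldest:
After projecting period 1:
Births: 910 × 0.322 = 293 ; 1950 × 0.197 = 384 ⇒ total 677
Band 2: 560 × 0.97 = 543
Band 3: 910 × 0.958 = 872
Band 4: 1950 × 0.964 = 1880
Band 5: 1120 × 0.951 + 450 × 0.654 = 1065 + 294 = 1359
Net migration: Band 2 + 112 → 655
End of period: [677, 655, 872, 1880, 1359]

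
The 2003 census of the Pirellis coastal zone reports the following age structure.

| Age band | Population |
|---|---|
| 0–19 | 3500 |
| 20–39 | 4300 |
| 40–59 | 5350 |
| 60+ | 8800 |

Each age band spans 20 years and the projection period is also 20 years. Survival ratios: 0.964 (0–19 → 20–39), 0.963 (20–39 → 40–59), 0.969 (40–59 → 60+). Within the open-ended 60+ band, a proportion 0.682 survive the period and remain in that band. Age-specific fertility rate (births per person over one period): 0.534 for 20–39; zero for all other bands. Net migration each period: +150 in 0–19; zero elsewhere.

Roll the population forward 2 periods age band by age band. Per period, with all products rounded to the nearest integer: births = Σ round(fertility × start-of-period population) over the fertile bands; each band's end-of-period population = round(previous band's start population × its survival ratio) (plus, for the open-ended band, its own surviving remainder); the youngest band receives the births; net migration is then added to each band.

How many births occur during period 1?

[period 1]
Births: 4300 × 0.534 = 2296
20–39: 3500 × 0.964 = 3374
40–59: 4300 × 0.963 = 4141
60+: 5350 × 0.969 + 8800 × 0.682 = 5184 + 6002 = 11186
Net migration: 0–19 + 150 → 2446
→ [2446, 3374, 4141, 11186]

2296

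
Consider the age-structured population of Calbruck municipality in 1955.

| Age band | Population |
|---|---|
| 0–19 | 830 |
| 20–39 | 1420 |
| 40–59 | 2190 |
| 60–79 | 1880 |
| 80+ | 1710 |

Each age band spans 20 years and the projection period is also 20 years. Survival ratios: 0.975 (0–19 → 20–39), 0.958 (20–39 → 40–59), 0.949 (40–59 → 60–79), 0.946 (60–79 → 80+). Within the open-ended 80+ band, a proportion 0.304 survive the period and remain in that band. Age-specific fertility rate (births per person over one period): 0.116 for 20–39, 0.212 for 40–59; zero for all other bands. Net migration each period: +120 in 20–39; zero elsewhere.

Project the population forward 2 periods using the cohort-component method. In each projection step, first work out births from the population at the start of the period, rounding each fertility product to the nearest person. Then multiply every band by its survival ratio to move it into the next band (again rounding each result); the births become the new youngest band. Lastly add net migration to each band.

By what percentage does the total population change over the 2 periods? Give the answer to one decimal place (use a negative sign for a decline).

-25.6

Numbering the bands 1..5 from youngest to oldest:
[period 1]
Births: 1420 × 0.116 = 165 ; 2190 × 0.212 = 464 — total 629
Band 2: 830 × 0.975 = 809
Band 3: 1420 × 0.958 = 1360
Band 4: 2190 × 0.949 = 2078
Band 5: 1880 × 0.946 + 1710 × 0.304 = 1778 + 520 = 2298
Net migration: Band 2 + 120 → 929
End of period: [629, 929, 1360, 2078, 2298]
[period 2]
Births: 929 × 0.116 = 108 ; 1360 × 0.212 = 288 — total 396
Band 2: 629 × 0.975 = 613
Band 3: 929 × 0.958 = 890
Band 4: 1360 × 0.949 = 1291
Band 5: 2078 × 0.946 + 2298 × 0.304 = 1966 + 699 = 2665
Net migration: Band 2 + 120 → 733
End of period: [396, 733, 890, 1291, 2665]
Total: 8030 → 5975; change = -2055; percentage change = -25.6%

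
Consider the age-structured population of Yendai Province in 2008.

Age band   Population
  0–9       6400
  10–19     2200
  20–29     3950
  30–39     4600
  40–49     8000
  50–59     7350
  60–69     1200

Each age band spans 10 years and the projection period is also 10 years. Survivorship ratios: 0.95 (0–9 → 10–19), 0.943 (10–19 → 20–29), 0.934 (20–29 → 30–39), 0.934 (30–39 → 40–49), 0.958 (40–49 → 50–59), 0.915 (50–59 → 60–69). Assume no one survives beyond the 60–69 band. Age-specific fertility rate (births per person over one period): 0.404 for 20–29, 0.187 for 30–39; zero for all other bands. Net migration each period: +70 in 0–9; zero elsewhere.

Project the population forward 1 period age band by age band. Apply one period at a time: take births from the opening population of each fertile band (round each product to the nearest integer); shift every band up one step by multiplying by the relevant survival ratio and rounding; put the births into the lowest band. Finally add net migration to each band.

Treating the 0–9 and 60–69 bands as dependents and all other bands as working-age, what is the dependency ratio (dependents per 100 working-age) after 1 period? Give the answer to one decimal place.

Period 1.
Births: 3950 × 0.404 = 1596 ; 4600 × 0.187 = 860 → total 2456
10–19: 6400 × 0.95 = 6080
20–29: 2200 × 0.943 = 2075
30–39: 3950 × 0.934 = 3689
40–49: 4600 × 0.934 = 4296
50–59: 8000 × 0.958 = 7664
60–69: 7350 × 0.915 = 6725
Net migration: 0–9 + 70 → 2526
Population now: 0–9=2526, 10–19=6080, 20–29=2075, 30–39=3689, 40–49=4296, 50–59=7664, 60–69=6725
Dependents (band 0–9 + band 60–69) = 2526 + 6725 = 9251; working-age = 23804; ratio = 9251/23804 × 100 = 38.9

38.9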